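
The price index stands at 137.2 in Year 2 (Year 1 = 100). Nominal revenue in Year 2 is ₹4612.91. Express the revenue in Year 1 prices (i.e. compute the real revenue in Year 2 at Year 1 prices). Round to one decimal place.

3362.2

Real = Nominal ÷ (Index/100) = 4612.91 ÷ (137.2/100)
     = 4612.91 ÷ 1.372 = 3362.1793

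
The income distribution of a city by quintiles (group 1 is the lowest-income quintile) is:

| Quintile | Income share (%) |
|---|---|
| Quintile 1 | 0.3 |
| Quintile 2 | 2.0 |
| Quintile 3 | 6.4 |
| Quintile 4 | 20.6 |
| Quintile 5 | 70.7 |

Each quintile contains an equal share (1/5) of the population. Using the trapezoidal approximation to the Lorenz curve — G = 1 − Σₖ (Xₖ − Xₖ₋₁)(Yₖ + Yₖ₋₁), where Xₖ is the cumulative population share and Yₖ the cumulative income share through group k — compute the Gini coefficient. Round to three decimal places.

Cumulative income shares Yₖ: 0.0030, 0.0230, 0.0870, 0.2930, 1.0000
Σ (Xₖ−Xₖ₋₁)(Yₖ+Yₖ₋₁) = (1/5)(0.0030+0.0000) + (1/5)(0.0230+0.0030) + (1/5)(0.0870+0.0230) + (1/5)(0.2930+0.0870) + (1/5)(1.0000+0.2930)
  = 0.0006 + 0.0052 + 0.0220 + 0.0760 + 0.2586 = 0.3624
G = 1 − 0.3624 = 0.6376

0.638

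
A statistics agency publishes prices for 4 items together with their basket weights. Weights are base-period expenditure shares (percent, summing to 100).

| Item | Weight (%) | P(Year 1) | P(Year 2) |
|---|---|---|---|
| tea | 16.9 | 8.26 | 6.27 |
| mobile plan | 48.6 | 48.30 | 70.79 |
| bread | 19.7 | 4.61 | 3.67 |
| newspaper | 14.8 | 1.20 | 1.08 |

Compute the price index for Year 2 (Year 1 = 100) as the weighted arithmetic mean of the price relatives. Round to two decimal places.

tea: 16.9 × (6.27/8.26) = 16.9 × 0.759080 = 12.8285
mobile plan: 48.6 × (70.79/48.30) = 48.6 × 1.465631 = 71.2297
bread: 19.7 × (3.67/4.61) = 19.7 × 0.796095 = 15.6831
newspaper: 14.8 × (1.08/1.20) = 14.8 × 0.900000 = 13.3200
Index = Σ wᵢ·(p₁ᵢ/p₀ᵢ) = 12.8285 + 71.2297 + 15.6831 + 13.3200 = 113.0612

113.06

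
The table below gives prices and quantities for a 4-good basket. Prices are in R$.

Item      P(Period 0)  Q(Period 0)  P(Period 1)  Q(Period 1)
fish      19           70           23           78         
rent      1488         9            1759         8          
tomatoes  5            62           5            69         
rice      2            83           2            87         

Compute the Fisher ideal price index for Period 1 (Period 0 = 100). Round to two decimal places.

117.86

Laspeyres component (base-period weights):
ΣP(Period 1)Q(Period 0) = 23×70 + 1759×9 + 5×62 + 2×83 = 1610 + 15831 + 310 + 166 = 17917
ΣP(Period 0)Q(Period 0) = 19×70 + 1488×9 + 5×62 + 2×83 = 1330 + 13392 + 310 + 166 = 15198
L = 17917 / 15198 × 100 = 117.8905
Paasche component (current-period weights):
ΣP(Period 1)Q(Period 1) = 23×78 + 1759×8 + 5×69 + 2×87 = 1794 + 14072 + 345 + 174 = 16385
ΣP(Period 0)Q(Period 1) = 19×78 + 1488×8 + 5×69 + 2×87 = 1482 + 11904 + 345 + 174 = 13905
P = 16385 / 13905 × 100 = 117.8353
Fisher = √(L × P) = √(117.8905 × 117.8353) = 117.8629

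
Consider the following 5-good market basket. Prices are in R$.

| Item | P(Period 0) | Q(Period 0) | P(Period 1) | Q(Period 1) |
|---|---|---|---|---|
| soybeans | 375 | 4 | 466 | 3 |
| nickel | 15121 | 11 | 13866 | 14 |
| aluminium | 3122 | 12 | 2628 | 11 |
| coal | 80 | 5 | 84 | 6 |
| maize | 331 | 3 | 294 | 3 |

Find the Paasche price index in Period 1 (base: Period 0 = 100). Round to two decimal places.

Paasche price index uses current-period quantities as weights.
ΣP(Period 1)·Q(Period 1) = 466×3 + 13866×14 + 2628×11 + 84×6 + 294×3 = 1398 + 194124 + 28908 + 504 + 882 = 225816
ΣP(Period 0)·Q(Period 1) = 375×3 + 15121×14 + 3122×11 + 80×6 + 331×3 = 1125 + 211694 + 34342 + 480 + 993 = 248634
Index = 225816 / 248634 × 100 = 90.8227

90.82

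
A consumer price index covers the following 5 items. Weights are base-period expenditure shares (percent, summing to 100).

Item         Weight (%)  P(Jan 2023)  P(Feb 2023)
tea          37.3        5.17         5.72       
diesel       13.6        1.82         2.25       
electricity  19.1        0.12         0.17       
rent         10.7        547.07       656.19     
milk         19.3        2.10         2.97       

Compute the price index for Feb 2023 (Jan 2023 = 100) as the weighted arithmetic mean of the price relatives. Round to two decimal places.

tea: 37.3 × (5.72/5.17) = 37.3 × 1.106383 = 41.2681
diesel: 13.6 × (2.25/1.82) = 13.6 × 1.236264 = 16.8132
electricity: 19.1 × (0.17/0.12) = 19.1 × 1.416667 = 27.0583
rent: 10.7 × (656.19/547.07) = 10.7 × 1.199463 = 12.8342
milk: 19.3 × (2.97/2.10) = 19.3 × 1.414286 = 27.2957
Index = Σ wᵢ·(p₁ᵢ/p₀ᵢ) = 41.2681 + 16.8132 + 27.0583 + 12.8342 + 27.2957 = 125.2696

125.27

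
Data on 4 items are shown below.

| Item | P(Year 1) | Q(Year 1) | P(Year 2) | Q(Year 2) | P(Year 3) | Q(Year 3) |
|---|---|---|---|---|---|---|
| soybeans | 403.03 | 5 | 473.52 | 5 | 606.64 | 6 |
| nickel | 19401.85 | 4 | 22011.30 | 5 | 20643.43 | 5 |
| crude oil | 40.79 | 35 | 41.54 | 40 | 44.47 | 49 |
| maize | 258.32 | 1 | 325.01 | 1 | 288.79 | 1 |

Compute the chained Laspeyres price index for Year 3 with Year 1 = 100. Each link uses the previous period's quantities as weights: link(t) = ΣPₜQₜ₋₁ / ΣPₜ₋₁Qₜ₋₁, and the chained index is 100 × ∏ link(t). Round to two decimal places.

107.35

Link Year 1→Year 2:
ΣP(Year 2)Q(Year 1) = 473.52×5 + 22011.30×4 + 41.54×35 + 325.01×1 = 2367.6 + 88045.2 + 1453.9 + 325.01 = 92191.71
ΣP(Year 1)Q(Year 1) = 403.03×5 + 19401.85×4 + 40.79×35 + 258.32×1 = 2015.15 + 77607.4 + 1427.65 + 258.32 = 81308.52
link = 92191.71/81308.52 = 1.133851
Link Year 2→Year 3:
ΣP(Year 3)Q(Year 2) = 606.64×5 + 20643.43×5 + 44.47×40 + 288.79×1 = 3033.2 + 103217.15 + 1778.8 + 288.79 = 108317.94
ΣP(Year 2)Q(Year 2) = 473.52×5 + 22011.30×5 + 41.54×40 + 325.01×1 = 2367.6 + 110056.5 + 1661.6 + 325.01 = 114410.71
link = 108317.94/114410.71 = 0.946747
Chained index = 100 × 1.133851 × 0.946747 = 107.3469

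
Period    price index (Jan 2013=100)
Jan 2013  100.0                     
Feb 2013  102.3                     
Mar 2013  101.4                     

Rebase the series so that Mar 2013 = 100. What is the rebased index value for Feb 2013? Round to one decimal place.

100.9

Rebased(Feb 2013) = 102.3 / 101.4 × 100 = 100.8876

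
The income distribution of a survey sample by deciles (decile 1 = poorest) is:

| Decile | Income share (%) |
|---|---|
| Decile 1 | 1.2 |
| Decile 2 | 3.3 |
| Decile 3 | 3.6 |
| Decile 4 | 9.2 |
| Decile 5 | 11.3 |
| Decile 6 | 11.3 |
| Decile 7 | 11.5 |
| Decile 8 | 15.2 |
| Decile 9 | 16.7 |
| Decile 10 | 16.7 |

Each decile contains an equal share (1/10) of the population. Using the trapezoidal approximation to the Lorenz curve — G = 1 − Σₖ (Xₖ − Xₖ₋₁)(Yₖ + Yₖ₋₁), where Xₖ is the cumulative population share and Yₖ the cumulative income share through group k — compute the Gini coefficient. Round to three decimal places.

Cumulative income shares Yₖ: 0.0120, 0.0450, 0.0810, 0.1730, 0.2860, 0.3990, 0.5140, 0.6660, 0.8330, 1.0000
Σ (Xₖ−Xₖ₋₁)(Yₖ+Yₖ₋₁) = (1/10)(0.0120+0.0000) + (1/10)(0.0450+0.0120) + (1/10)(0.0810+0.0450) + (1/10)(0.1730+0.0810) + (1/10)(0.2860+0.1730) + (1/10)(0.3990+0.2860) + (1/10)(0.5140+0.3990) + (1/10)(0.6660+0.5140) + (1/10)(0.8330+0.6660) + (1/10)(1.0000+0.8330)
  = 0.0012 + 0.0057 + 0.0126 + 0.0254 + 0.0459 + 0.0685 + 0.0913 + 0.1180 + 0.1499 + 0.1833 = 0.7018
G = 1 − 0.7018 = 0.2982

0.298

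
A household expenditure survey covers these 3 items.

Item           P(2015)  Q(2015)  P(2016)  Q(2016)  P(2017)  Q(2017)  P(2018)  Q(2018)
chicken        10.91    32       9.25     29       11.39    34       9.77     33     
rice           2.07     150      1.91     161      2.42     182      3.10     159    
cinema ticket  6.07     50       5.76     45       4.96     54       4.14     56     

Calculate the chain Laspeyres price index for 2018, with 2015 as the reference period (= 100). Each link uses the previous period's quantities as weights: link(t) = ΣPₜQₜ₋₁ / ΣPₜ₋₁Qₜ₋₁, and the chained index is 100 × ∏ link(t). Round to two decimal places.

104.37

Link 2015→2016:
ΣP(2016)Q(2015) = 9.25×32 + 1.91×150 + 5.76×50 = 296 + 286.5 + 288 = 870.5
ΣP(2015)Q(2015) = 10.91×32 + 2.07×150 + 6.07×50 = 349.12 + 310.5 + 303.5 = 963.12
link = 870.5/963.12 = 0.903833
Link 2016→2017:
ΣP(2017)Q(2016) = 11.39×29 + 2.42×161 + 4.96×45 = 330.31 + 389.62 + 223.2 = 943.13
ΣP(2016)Q(2016) = 9.25×29 + 1.91×161 + 5.76×45 = 268.25 + 307.51 + 259.2 = 834.96
link = 943.13/834.96 = 1.129551
Link 2017→2018:
ΣP(2018)Q(2017) = 9.77×34 + 3.10×182 + 4.14×54 = 332.18 + 564.2 + 223.56 = 1119.94
ΣP(2017)Q(2017) = 11.39×34 + 2.42×182 + 4.96×54 = 387.26 + 440.44 + 267.84 = 1095.54
link = 1119.94/1095.54 = 1.022272
Chained index = 100 × 0.903833 × 1.129551 × 1.022272 = 104.3664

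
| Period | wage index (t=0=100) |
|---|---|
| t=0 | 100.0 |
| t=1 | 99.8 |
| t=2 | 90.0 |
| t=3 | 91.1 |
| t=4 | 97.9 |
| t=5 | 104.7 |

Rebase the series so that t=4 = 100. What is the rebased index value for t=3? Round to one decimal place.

93.1

Rebased(t=3) = 91.1 / 97.9 × 100 = 93.0541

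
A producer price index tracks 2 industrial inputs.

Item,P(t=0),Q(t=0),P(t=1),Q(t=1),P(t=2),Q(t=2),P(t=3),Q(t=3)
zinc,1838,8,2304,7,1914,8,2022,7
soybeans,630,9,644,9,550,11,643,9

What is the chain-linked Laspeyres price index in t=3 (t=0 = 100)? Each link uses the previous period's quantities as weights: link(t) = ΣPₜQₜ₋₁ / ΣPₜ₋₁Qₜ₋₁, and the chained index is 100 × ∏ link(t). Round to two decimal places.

108.31

Link t=0→t=1:
ΣP(t=1)Q(t=0) = 2304×8 + 644×9 = 18432 + 5796 = 24228
ΣP(t=0)Q(t=0) = 1838×8 + 630×9 = 14704 + 5670 = 20374
link = 24228/20374 = 1.189163
Link t=1→t=2:
ΣP(t=2)Q(t=1) = 1914×7 + 550×9 = 13398 + 4950 = 18348
ΣP(t=1)Q(t=1) = 2304×7 + 644×9 = 16128 + 5796 = 21924
link = 18348/21924 = 0.836891
Link t=2→t=3:
ΣP(t=3)Q(t=2) = 2022×8 + 643×11 = 16176 + 7073 = 23249
ΣP(t=2)Q(t=2) = 1914×8 + 550×11 = 15312 + 6050 = 21362
link = 23249/21362 = 1.088334
Chained index = 100 × 1.189163 × 0.836891 × 1.088334 = 108.3110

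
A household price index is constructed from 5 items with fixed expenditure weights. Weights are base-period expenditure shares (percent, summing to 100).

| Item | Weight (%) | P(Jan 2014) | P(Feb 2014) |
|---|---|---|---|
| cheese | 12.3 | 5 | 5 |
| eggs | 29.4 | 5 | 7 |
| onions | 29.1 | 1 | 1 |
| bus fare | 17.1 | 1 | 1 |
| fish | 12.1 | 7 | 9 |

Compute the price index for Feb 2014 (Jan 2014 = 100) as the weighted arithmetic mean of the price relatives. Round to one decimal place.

cheese: 12.3 × (5/5) = 12.3 × 1.000000 = 12.3000
eggs: 29.4 × (7/5) = 29.4 × 1.400000 = 41.1600
onions: 29.1 × (1/1) = 29.1 × 1.000000 = 29.1000
bus fare: 17.1 × (1/1) = 17.1 × 1.000000 = 17.1000
fish: 12.1 × (9/7) = 12.1 × 1.285714 = 15.5571
Index = Σ wᵢ·(p₁ᵢ/p₀ᵢ) = 12.3000 + 41.1600 + 29.1000 + 17.1000 + 15.5571 = 115.2171

115.2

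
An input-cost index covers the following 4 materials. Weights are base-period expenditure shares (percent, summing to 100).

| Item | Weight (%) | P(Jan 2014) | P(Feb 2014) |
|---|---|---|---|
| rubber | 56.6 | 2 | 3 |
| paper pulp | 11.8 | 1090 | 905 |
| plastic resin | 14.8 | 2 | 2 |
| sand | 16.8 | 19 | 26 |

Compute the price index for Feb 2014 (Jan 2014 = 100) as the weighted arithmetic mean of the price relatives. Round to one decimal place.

132.5

rubber: 56.6 × (3/2) = 56.6 × 1.500000 = 84.9000
paper pulp: 11.8 × (905/1090) = 11.8 × 0.830275 = 9.7972
plastic resin: 14.8 × (2/2) = 14.8 × 1.000000 = 14.8000
sand: 16.8 × (26/19) = 16.8 × 1.368421 = 22.9895
Index = Σ wᵢ·(p₁ᵢ/p₀ᵢ) = 84.9000 + 9.7972 + 14.8000 + 22.9895 = 132.4867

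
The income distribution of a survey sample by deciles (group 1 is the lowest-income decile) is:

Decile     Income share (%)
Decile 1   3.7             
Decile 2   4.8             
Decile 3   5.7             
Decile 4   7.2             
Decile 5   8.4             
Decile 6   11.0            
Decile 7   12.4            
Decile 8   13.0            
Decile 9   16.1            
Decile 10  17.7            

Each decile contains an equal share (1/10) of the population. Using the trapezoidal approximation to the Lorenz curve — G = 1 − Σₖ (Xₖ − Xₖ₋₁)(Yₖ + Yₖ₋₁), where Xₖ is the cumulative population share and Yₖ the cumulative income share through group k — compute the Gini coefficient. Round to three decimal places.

0.260

Cumulative income shares Yₖ: 0.0370, 0.0850, 0.1420, 0.2140, 0.2980, 0.4080, 0.5320, 0.6620, 0.8230, 1.0000
Σ (Xₖ−Xₖ₋₁)(Yₖ+Yₖ₋₁) = (1/10)(0.0370+0.0000) + (1/10)(0.0850+0.0370) + (1/10)(0.1420+0.0850) + (1/10)(0.2140+0.1420) + (1/10)(0.2980+0.2140) + (1/10)(0.4080+0.2980) + (1/10)(0.5320+0.4080) + (1/10)(0.6620+0.5320) + (1/10)(0.8230+0.6620) + (1/10)(1.0000+0.8230)
  = 0.0037 + 0.0122 + 0.0227 + 0.0356 + 0.0512 + 0.0706 + 0.0940 + 0.1194 + 0.1485 + 0.1823 = 0.7402
G = 1 − 0.7402 = 0.2598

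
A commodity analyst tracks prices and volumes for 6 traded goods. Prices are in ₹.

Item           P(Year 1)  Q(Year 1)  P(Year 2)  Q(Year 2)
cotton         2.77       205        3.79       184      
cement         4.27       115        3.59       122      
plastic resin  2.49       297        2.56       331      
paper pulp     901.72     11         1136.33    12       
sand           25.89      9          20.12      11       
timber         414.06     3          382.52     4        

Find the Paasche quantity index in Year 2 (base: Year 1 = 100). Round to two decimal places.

Paasche quantity index uses current-period prices as weights.
ΣP(Year 2)·Q(Year 2) = 3.79×184 + 3.59×122 + 2.56×331 + 1136.33×12 + 20.12×11 + 382.52×4 = 697.36 + 437.98 + 847.36 + 13635.96 + 221.32 + 1530.08 = 17370.06
ΣP(Year 2)·Q(Year 1) = 3.79×205 + 3.59×115 + 2.56×297 + 1136.33×11 + 20.12×9 + 382.52×3 = 776.95 + 412.85 + 760.32 + 12499.63 + 181.08 + 1147.56 = 15778.39
Index = 17370.06 / 15778.39 × 100 = 110.0877

110.09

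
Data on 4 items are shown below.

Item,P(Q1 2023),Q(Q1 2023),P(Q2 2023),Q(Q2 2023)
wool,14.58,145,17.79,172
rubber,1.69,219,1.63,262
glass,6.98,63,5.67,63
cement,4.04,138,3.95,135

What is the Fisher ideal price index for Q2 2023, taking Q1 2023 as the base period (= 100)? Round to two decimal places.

Laspeyres component (base-period weights):
ΣP(Q2 2023)Q(Q1 2023) = 17.79×145 + 1.63×219 + 5.67×63 + 3.95×138 = 2579.55 + 356.97 + 357.21 + 545.1 = 3838.83
ΣP(Q1 2023)Q(Q1 2023) = 14.58×145 + 1.69×219 + 6.98×63 + 4.04×138 = 2114.1 + 370.11 + 439.74 + 557.52 = 3481.47
L = 3838.83 / 3481.47 × 100 = 110.2646
Paasche component (current-period weights):
ΣP(Q2 2023)Q(Q2 2023) = 17.79×172 + 1.63×262 + 5.67×63 + 3.95×135 = 3059.88 + 427.06 + 357.21 + 533.25 = 4377.4
ΣP(Q1 2023)Q(Q2 2023) = 14.58×172 + 1.69×262 + 6.98×63 + 4.04×135 = 2507.76 + 442.78 + 439.74 + 545.4 = 3935.68
P = 4377.4 / 3935.68 × 100 = 111.2235
Fisher = √(L × P) = √(110.2646 × 111.2235) = 110.7430

110.74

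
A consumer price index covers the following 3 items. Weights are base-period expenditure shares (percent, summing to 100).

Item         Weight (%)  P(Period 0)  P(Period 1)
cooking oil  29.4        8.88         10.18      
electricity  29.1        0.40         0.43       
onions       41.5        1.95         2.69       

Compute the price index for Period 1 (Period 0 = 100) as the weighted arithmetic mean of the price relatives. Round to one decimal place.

122.2

cooking oil: 29.4 × (10.18/8.88) = 29.4 × 1.146396 = 33.7041
electricity: 29.1 × (0.43/0.40) = 29.1 × 1.075000 = 31.2825
onions: 41.5 × (2.69/1.95) = 41.5 × 1.379487 = 57.2487
Index = Σ wᵢ·(p₁ᵢ/p₀ᵢ) = 33.7041 + 31.2825 + 57.2487 = 122.2353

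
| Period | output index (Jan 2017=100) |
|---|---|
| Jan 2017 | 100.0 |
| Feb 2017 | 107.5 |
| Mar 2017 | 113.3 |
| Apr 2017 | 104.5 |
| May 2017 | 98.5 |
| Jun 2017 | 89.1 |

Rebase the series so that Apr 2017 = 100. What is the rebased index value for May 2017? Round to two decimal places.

Rebased(May 2017) = 98.5 / 104.5 × 100 = 94.2584

94.26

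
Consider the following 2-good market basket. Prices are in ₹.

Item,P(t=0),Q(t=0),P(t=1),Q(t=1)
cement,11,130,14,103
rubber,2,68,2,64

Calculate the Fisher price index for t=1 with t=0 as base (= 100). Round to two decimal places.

Laspeyres component (base-period weights):
ΣP(t=1)Q(t=0) = 14×130 + 2×68 = 1820 + 136 = 1956
ΣP(t=0)Q(t=0) = 11×130 + 2×68 = 1430 + 136 = 1566
L = 1956 / 1566 × 100 = 124.9042
Paasche component (current-period weights):
ΣP(t=1)Q(t=1) = 14×103 + 2×64 = 1442 + 128 = 1570
ΣP(t=0)Q(t=1) = 11×103 + 2×64 = 1133 + 128 = 1261
P = 1570 / 1261 × 100 = 124.5044
Fisher = √(L × P) = √(124.9042 × 124.5044) = 124.7041

124.70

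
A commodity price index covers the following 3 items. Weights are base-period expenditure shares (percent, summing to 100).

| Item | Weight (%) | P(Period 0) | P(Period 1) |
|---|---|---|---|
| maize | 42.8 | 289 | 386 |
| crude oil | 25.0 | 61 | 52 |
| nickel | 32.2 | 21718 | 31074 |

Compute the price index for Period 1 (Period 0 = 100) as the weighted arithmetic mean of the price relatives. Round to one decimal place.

124.5

maize: 42.8 × (386/289) = 42.8 × 1.335640 = 57.1654
crude oil: 25.0 × (52/61) = 25.0 × 0.852459 = 21.3115
nickel: 32.2 × (31074/21718) = 32.2 × 1.430795 = 46.0716
Index = Σ wᵢ·(p₁ᵢ/p₀ᵢ) = 57.1654 + 21.3115 + 46.0716 = 124.5485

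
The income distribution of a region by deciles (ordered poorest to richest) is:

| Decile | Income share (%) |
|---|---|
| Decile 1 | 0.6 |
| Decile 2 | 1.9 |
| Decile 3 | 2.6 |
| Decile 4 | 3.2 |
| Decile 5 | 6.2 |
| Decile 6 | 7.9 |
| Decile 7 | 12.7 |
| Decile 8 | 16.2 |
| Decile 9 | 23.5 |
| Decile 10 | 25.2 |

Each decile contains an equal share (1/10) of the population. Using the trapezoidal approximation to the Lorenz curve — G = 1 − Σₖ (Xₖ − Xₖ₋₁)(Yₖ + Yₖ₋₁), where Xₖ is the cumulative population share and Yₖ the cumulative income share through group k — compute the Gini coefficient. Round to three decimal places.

0.471

Cumulative income shares Yₖ: 0.0060, 0.0250, 0.0510, 0.0830, 0.1450, 0.2240, 0.3510, 0.5130, 0.7480, 1.0000
Σ (Xₖ−Xₖ₋₁)(Yₖ+Yₖ₋₁) = (1/10)(0.0060+0.0000) + (1/10)(0.0250+0.0060) + (1/10)(0.0510+0.0250) + (1/10)(0.0830+0.0510) + (1/10)(0.1450+0.0830) + (1/10)(0.2240+0.1450) + (1/10)(0.3510+0.2240) + (1/10)(0.5130+0.3510) + (1/10)(0.7480+0.5130) + (1/10)(1.0000+0.7480)
  = 0.0006 + 0.0031 + 0.0076 + 0.0134 + 0.0228 + 0.0369 + 0.0575 + 0.0864 + 0.1261 + 0.1748 = 0.5292
G = 1 − 0.5292 = 0.4708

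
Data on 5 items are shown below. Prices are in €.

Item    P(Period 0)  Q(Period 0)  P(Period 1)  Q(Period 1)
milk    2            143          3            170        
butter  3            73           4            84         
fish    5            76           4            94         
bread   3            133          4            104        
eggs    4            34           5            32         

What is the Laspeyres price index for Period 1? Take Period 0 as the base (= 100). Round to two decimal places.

121.62

Laspeyres price index uses base-period quantities as weights.
ΣP(Period 1)·Q(Period 0) = 3×143 + 4×73 + 4×76 + 4×133 + 5×34 = 429 + 292 + 304 + 532 + 170 = 1727
ΣP(Period 0)·Q(Period 0) = 2×143 + 3×73 + 5×76 + 3×133 + 4×34 = 286 + 219 + 380 + 399 + 136 = 1420
Index = 1727 / 1420 × 100 = 121.6197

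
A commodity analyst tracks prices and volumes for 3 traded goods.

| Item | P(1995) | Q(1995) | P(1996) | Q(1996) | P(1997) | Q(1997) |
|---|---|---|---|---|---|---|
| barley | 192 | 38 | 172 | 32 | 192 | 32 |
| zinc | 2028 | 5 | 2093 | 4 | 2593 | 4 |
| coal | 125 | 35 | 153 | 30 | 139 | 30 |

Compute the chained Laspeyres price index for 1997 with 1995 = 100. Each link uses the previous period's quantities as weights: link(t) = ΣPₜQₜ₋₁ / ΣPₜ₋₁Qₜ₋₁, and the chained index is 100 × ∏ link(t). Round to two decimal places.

Link 1995→1996:
ΣP(1996)Q(1995) = 172×38 + 2093×5 + 153×35 = 6536 + 10465 + 5355 = 22356
ΣP(1995)Q(1995) = 192×38 + 2028×5 + 125×35 = 7296 + 10140 + 4375 = 21811
link = 22356/21811 = 1.024987
Link 1996→1997:
ΣP(1997)Q(1996) = 192×32 + 2593×4 + 139×30 = 6144 + 10372 + 4170 = 20686
ΣP(1996)Q(1996) = 172×32 + 2093×4 + 153×30 = 5504 + 8372 + 4590 = 18466
link = 20686/18466 = 1.120221
Chained index = 100 × 1.024987 × 1.120221 = 114.8212

114.82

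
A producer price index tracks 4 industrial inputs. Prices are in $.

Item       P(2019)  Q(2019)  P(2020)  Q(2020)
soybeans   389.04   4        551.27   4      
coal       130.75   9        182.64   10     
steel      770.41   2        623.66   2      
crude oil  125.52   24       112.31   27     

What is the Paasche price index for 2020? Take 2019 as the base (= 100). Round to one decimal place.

Paasche price index uses current-period quantities as weights.
ΣP(2020)·Q(2020) = 551.27×4 + 182.64×10 + 623.66×2 + 112.31×27 = 2205.08 + 1826.4 + 1247.32 + 3032.37 = 8311.17
ΣP(2019)·Q(2020) = 389.04×4 + 130.75×10 + 770.41×2 + 125.52×27 = 1556.16 + 1307.5 + 1540.82 + 3389.04 = 7793.52
Index = 8311.17 / 7793.52 × 100 = 106.6421

106.6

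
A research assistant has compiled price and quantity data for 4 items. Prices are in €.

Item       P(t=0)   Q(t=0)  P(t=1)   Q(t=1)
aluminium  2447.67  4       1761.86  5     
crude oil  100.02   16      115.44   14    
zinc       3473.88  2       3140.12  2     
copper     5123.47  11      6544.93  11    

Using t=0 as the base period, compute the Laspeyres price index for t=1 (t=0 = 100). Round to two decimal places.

Laspeyres price index uses base-period quantities as weights.
ΣP(t=1)·Q(t=0) = 1761.86×4 + 115.44×16 + 3140.12×2 + 6544.93×11 = 7047.44 + 1847.04 + 6280.24 + 71994.23 = 87168.95
ΣP(t=0)·Q(t=0) = 2447.67×4 + 100.02×16 + 3473.88×2 + 5123.47×11 = 9790.68 + 1600.32 + 6947.76 + 56358.17 = 74696.93
Index = 87168.95 / 74696.93 × 100 = 116.6968

116.70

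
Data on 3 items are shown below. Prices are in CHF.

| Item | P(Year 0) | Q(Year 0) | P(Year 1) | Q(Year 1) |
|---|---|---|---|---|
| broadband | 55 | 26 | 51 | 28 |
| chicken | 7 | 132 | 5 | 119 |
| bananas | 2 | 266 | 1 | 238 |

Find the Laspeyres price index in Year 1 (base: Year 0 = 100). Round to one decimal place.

Laspeyres price index uses base-period quantities as weights.
ΣP(Year 1)·Q(Year 0) = 51×26 + 5×132 + 1×266 = 1326 + 660 + 266 = 2252
ΣP(Year 0)·Q(Year 0) = 55×26 + 7×132 + 2×266 = 1430 + 924 + 532 = 2886
Index = 2252 / 2886 × 100 = 78.0319

78.0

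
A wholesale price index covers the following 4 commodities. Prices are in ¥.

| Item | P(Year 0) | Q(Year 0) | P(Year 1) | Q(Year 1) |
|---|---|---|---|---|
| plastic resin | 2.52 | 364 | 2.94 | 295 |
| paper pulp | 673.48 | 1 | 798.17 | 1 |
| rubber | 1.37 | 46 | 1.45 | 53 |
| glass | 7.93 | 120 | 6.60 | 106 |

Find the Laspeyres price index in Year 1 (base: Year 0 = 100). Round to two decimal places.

104.67

Laspeyres price index uses base-period quantities as weights.
ΣP(Year 1)·Q(Year 0) = 2.94×364 + 798.17×1 + 1.45×46 + 6.60×120 = 1070.16 + 798.17 + 66.7 + 792 = 2727.03
ΣP(Year 0)·Q(Year 0) = 2.52×364 + 673.48×1 + 1.37×46 + 7.93×120 = 917.28 + 673.48 + 63.02 + 951.6 = 2605.38
Index = 2727.03 / 2605.38 × 100 = 104.6692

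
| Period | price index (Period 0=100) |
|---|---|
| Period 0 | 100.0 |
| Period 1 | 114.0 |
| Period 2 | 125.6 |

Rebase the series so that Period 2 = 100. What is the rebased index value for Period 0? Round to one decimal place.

79.6

Rebased(Period 0) = 100.0 / 125.6 × 100 = 79.6178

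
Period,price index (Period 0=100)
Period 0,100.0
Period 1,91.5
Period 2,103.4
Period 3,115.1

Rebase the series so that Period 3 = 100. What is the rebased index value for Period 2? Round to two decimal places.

89.83

Rebased(Period 2) = 103.4 / 115.1 × 100 = 89.8349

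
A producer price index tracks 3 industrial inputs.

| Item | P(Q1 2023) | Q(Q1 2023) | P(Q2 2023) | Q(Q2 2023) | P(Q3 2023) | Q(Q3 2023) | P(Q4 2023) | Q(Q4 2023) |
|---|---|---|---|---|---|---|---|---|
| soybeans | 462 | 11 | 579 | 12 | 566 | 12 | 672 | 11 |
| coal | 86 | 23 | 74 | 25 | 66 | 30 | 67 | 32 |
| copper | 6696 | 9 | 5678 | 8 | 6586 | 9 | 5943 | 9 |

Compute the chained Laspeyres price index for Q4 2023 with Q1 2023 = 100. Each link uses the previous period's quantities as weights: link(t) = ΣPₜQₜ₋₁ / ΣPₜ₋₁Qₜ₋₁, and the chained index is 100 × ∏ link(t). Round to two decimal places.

Link Q1 2023→Q2 2023:
ΣP(Q2 2023)Q(Q1 2023) = 579×11 + 74×23 + 5678×9 = 6369 + 1702 + 51102 = 59173
ΣP(Q1 2023)Q(Q1 2023) = 462×11 + 86×23 + 6696×9 = 5082 + 1978 + 60264 = 67324
link = 59173/67324 = 0.878929
Link Q2 2023→Q3 2023:
ΣP(Q3 2023)Q(Q2 2023) = 566×12 + 66×25 + 6586×8 = 6792 + 1650 + 52688 = 61130
ΣP(Q2 2023)Q(Q2 2023) = 579×12 + 74×25 + 5678×8 = 6948 + 1850 + 45424 = 54222
link = 61130/54222 = 1.127402
Link Q3 2023→Q4 2023:
ΣP(Q4 2023)Q(Q3 2023) = 672×12 + 67×30 + 5943×9 = 8064 + 2010 + 53487 = 63561
ΣP(Q3 2023)Q(Q3 2023) = 566×12 + 66×30 + 6586×9 = 6792 + 1980 + 59274 = 68046
link = 63561/68046 = 0.934089
Chained index = 100 × 0.878929 × 1.127402 × 0.934089 = 92.5594

92.56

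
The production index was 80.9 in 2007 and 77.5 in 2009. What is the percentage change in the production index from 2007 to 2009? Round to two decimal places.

-4.20%

Change = (77.5 − 80.9) / 80.9 × 100
       = -3.4 / 80.9 × 100 = -4.2027%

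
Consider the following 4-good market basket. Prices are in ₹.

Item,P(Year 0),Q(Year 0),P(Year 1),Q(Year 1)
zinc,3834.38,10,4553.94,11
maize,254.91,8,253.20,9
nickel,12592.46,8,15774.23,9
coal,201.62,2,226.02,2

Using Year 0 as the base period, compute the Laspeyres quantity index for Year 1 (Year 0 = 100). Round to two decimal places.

Laspeyres quantity index uses base-period prices as weights.
ΣP(Year 0)·Q(Year 1) = 3834.38×11 + 254.91×9 + 12592.46×9 + 201.62×2 = 42178.18 + 2294.19 + 113332.14 + 403.24 = 158207.75
ΣP(Year 0)·Q(Year 0) = 3834.38×10 + 254.91×8 + 12592.46×8 + 201.62×2 = 38343.8 + 2039.28 + 100739.68 + 403.24 = 141526
Index = 158207.75 / 141526 × 100 = 111.7871

111.79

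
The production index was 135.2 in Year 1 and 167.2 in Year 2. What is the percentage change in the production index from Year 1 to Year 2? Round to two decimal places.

Change = (167.2 − 135.2) / 135.2 × 100
       = 32.0 / 135.2 × 100 = 23.6686%

23.67%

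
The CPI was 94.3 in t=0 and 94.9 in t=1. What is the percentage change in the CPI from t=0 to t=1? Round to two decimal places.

Change = (94.9 − 94.3) / 94.3 × 100
       = 0.6 / 94.3 × 100 = 0.6363%

0.64%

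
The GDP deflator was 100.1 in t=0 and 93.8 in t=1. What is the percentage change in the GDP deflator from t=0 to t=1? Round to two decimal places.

Change = (93.8 − 100.1) / 100.1 × 100
       = -6.3 / 100.1 × 100 = -6.2937%

-6.29%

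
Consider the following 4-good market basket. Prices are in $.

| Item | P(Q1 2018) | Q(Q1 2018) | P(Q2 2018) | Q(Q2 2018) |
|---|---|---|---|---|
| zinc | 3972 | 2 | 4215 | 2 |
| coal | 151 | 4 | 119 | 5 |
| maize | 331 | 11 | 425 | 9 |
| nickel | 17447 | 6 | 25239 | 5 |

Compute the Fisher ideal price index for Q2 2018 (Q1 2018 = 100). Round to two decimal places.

Laspeyres component (base-period weights):
ΣP(Q2 2018)Q(Q1 2018) = 4215×2 + 119×4 + 425×11 + 25239×6 = 8430 + 476 + 4675 + 151434 = 165015
ΣP(Q1 2018)Q(Q1 2018) = 3972×2 + 151×4 + 331×11 + 17447×6 = 7944 + 604 + 3641 + 104682 = 116871
L = 165015 / 116871 × 100 = 141.1941
Paasche component (current-period weights):
ΣP(Q2 2018)Q(Q2 2018) = 4215×2 + 119×5 + 425×9 + 25239×5 = 8430 + 595 + 3825 + 126195 = 139045
ΣP(Q1 2018)Q(Q2 2018) = 3972×2 + 151×5 + 331×9 + 17447×5 = 7944 + 755 + 2979 + 87235 = 98913
P = 139045 / 98913 × 100 = 140.5730
Fisher = √(L × P) = √(141.1941 × 140.5730) = 140.8832

140.88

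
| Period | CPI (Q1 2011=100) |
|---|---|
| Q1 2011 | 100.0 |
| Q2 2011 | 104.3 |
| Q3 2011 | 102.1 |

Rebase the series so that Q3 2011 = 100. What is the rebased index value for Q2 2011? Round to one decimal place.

102.2

Rebased(Q2 2011) = 104.3 / 102.1 × 100 = 102.1548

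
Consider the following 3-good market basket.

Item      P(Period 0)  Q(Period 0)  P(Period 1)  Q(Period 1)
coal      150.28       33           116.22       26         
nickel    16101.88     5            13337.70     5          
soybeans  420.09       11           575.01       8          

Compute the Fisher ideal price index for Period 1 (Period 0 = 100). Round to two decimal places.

84.98

Laspeyres component (base-period weights):
ΣP(Period 1)Q(Period 0) = 116.22×33 + 13337.70×5 + 575.01×11 = 3835.26 + 66688.5 + 6325.11 = 76848.87
ΣP(Period 0)Q(Period 0) = 150.28×33 + 16101.88×5 + 420.09×11 = 4959.24 + 80509.4 + 4620.99 = 90089.63
L = 76848.87 / 90089.63 × 100 = 85.3027
Paasche component (current-period weights):
ΣP(Period 1)Q(Period 1) = 116.22×26 + 13337.70×5 + 575.01×8 = 3021.72 + 66688.5 + 4600.08 = 74310.3
ΣP(Period 0)Q(Period 1) = 150.28×26 + 16101.88×5 + 420.09×8 = 3907.28 + 80509.4 + 3360.72 = 87777.4
P = 74310.3 / 87777.4 × 100 = 84.6577
Fisher = √(L × P) = √(85.3027 × 84.6577) = 84.9796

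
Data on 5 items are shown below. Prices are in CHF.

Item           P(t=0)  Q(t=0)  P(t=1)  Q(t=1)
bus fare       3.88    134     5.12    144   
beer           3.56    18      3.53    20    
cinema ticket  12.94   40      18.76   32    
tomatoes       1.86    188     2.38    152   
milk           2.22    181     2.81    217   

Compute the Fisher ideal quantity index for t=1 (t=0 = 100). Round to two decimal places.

97.24

Laspeyres component (base-period weights):
ΣP(t=0)Q(t=1) = 3.88×144 + 3.56×20 + 12.94×32 + 1.86×152 + 2.22×217 = 558.72 + 71.2 + 414.08 + 282.72 + 481.74 = 1808.46
ΣP(t=0)Q(t=0) = 3.88×134 + 3.56×18 + 12.94×40 + 1.86×188 + 2.22×181 = 519.92 + 64.08 + 517.6 + 349.68 + 401.82 = 1853.1
L = 1808.46 / 1853.1 × 100 = 97.5911
Paasche component (current-period weights):
ΣP(t=1)Q(t=1) = 5.12×144 + 3.53×20 + 18.76×32 + 2.38×152 + 2.81×217 = 737.28 + 70.6 + 600.32 + 361.76 + 609.77 = 2379.73
ΣP(t=1)Q(t=0) = 5.12×134 + 3.53×18 + 18.76×40 + 2.38×188 + 2.81×181 = 686.08 + 63.54 + 750.4 + 447.44 + 508.61 = 2456.07
P = 2379.73 / 2456.07 × 100 = 96.8918
Fisher = √(L × P) = √(97.5911 × 96.8918) = 97.2408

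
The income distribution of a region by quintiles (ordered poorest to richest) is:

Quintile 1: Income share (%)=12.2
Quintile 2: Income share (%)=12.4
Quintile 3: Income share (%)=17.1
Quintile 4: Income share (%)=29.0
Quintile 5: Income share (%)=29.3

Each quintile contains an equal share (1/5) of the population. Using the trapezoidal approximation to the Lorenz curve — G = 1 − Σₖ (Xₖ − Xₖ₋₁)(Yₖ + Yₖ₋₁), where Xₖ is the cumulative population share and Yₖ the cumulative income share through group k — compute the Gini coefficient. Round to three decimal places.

Cumulative income shares Yₖ: 0.1220, 0.2460, 0.4170, 0.7070, 1.0000
Σ (Xₖ−Xₖ₋₁)(Yₖ+Yₖ₋₁) = (1/5)(0.1220+0.0000) + (1/5)(0.2460+0.1220) + (1/5)(0.4170+0.2460) + (1/5)(0.7070+0.4170) + (1/5)(1.0000+0.7070)
  = 0.0244 + 0.0736 + 0.1326 + 0.2248 + 0.3414 = 0.7968
G = 1 − 0.7968 = 0.2032

0.203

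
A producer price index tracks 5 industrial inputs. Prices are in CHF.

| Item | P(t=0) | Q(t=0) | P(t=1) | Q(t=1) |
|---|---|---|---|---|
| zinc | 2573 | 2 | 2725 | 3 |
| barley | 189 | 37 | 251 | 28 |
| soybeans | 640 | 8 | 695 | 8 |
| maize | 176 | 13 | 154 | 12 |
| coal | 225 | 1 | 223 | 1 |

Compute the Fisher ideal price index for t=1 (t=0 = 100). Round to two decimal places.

112.73

Laspeyres component (base-period weights):
ΣP(t=1)Q(t=0) = 2725×2 + 251×37 + 695×8 + 154×13 + 223×1 = 5450 + 9287 + 5560 + 2002 + 223 = 22522
ΣP(t=0)Q(t=0) = 2573×2 + 189×37 + 640×8 + 176×13 + 225×1 = 5146 + 6993 + 5120 + 2288 + 225 = 19772
L = 22522 / 19772 × 100 = 113.9086
Paasche component (current-period weights):
ΣP(t=1)Q(t=1) = 2725×3 + 251×28 + 695×8 + 154×12 + 223×1 = 8175 + 7028 + 5560 + 1848 + 223 = 22834
ΣP(t=0)Q(t=1) = 2573×3 + 189×28 + 640×8 + 176×12 + 225×1 = 7719 + 5292 + 5120 + 2112 + 225 = 20468
P = 22834 / 20468 × 100 = 111.5595
Fisher = √(L × P) = √(113.9086 × 111.5595) = 112.7279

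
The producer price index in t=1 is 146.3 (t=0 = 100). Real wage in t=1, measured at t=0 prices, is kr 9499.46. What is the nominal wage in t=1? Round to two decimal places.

13897.71

Nominal = Real × (Index/100) = 9499.46 × (146.3/100)
        = 9499.46 × 1.463 = 13897.7100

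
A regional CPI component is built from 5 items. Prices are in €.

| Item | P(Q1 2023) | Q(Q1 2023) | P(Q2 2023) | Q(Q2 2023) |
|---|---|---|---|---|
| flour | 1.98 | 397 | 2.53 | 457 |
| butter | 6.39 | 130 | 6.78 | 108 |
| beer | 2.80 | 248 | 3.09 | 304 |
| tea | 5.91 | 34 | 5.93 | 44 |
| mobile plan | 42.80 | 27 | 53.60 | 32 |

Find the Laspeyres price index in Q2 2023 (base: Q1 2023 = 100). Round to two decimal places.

Laspeyres price index uses base-period quantities as weights.
ΣP(Q2 2023)·Q(Q1 2023) = 2.53×397 + 6.78×130 + 3.09×248 + 5.93×34 + 53.60×27 = 1004.41 + 881.4 + 766.32 + 201.62 + 1447.2 = 4300.95
ΣP(Q1 2023)·Q(Q1 2023) = 1.98×397 + 6.39×130 + 2.80×248 + 5.91×34 + 42.80×27 = 786.06 + 830.7 + 694.4 + 200.94 + 1155.6 = 3667.7
Index = 4300.95 / 3667.7 × 100 = 117.2656

117.27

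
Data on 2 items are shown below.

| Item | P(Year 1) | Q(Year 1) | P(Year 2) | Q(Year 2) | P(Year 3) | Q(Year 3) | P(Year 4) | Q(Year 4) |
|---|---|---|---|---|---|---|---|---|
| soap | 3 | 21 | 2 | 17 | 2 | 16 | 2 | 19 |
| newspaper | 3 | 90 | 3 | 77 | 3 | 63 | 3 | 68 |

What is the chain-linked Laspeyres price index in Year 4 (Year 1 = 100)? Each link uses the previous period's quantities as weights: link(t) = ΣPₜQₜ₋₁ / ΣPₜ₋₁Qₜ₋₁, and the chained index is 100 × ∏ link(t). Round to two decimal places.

Link Year 1→Year 2:
ΣP(Year 2)Q(Year 1) = 2×21 + 3×90 = 42 + 270 = 312
ΣP(Year 1)Q(Year 1) = 3×21 + 3×90 = 63 + 270 = 333
link = 312/333 = 0.936937
Link Year 2→Year 3:
ΣP(Year 3)Q(Year 2) = 2×17 + 3×77 = 34 + 231 = 265
ΣP(Year 2)Q(Year 2) = 2×17 + 3×77 = 34 + 231 = 265
link = 265/265 = 1.000000
Link Year 3→Year 4:
ΣP(Year 4)Q(Year 3) = 2×16 + 3×63 = 32 + 189 = 221
ΣP(Year 3)Q(Year 3) = 2×16 + 3×63 = 32 + 189 = 221
link = 221/221 = 1.000000
Chained index = 100 × 0.936937 × 1.000000 × 1.000000 = 93.6937

93.69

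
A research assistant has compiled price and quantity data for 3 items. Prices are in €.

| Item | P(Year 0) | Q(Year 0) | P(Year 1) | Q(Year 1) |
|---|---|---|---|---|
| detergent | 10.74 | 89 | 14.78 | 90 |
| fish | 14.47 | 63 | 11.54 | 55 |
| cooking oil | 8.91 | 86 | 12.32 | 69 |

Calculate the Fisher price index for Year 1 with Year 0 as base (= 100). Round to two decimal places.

118.10

Laspeyres component (base-period weights):
ΣP(Year 1)Q(Year 0) = 14.78×89 + 11.54×63 + 12.32×86 = 1315.42 + 727.02 + 1059.52 = 3101.96
ΣP(Year 0)Q(Year 0) = 10.74×89 + 14.47×63 + 8.91×86 = 955.86 + 911.61 + 766.26 = 2633.73
L = 3101.96 / 2633.73 × 100 = 117.7782
Paasche component (current-period weights):
ΣP(Year 1)Q(Year 1) = 14.78×90 + 11.54×55 + 12.32×69 = 1330.2 + 634.7 + 850.08 = 2814.98
ΣP(Year 0)Q(Year 1) = 10.74×90 + 14.47×55 + 8.91×69 = 966.6 + 795.85 + 614.79 = 2377.24
P = 2814.98 / 2377.24 × 100 = 118.4138
Fisher = √(L × P) = √(117.7782 × 118.4138) = 118.0956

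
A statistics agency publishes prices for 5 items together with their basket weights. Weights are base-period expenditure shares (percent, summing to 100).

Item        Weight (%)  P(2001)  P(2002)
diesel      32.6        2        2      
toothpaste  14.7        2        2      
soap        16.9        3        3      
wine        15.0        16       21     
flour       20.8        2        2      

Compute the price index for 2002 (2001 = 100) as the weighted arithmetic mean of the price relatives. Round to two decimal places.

104.69

diesel: 32.6 × (2/2) = 32.6 × 1.000000 = 32.6000
toothpaste: 14.7 × (2/2) = 14.7 × 1.000000 = 14.7000
soap: 16.9 × (3/3) = 16.9 × 1.000000 = 16.9000
wine: 15.0 × (21/16) = 15.0 × 1.312500 = 19.6875
flour: 20.8 × (2/2) = 20.8 × 1.000000 = 20.8000
Index = Σ wᵢ·(p₁ᵢ/p₀ᵢ) = 32.6000 + 14.7000 + 16.9000 + 19.6875 + 20.8000 = 104.6875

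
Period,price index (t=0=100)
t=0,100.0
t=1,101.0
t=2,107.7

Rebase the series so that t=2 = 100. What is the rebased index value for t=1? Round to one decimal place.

93.8

Rebased(t=1) = 101.0 / 107.7 × 100 = 93.7790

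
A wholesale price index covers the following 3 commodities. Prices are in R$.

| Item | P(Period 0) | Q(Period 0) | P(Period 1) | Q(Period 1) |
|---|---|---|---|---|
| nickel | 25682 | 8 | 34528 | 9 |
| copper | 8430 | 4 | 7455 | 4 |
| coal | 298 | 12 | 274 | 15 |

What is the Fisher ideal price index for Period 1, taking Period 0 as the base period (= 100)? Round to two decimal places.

Laspeyres component (base-period weights):
ΣP(Period 1)Q(Period 0) = 34528×8 + 7455×4 + 274×12 = 276224 + 29820 + 3288 = 309332
ΣP(Period 0)Q(Period 0) = 25682×8 + 8430×4 + 298×12 = 205456 + 33720 + 3576 = 242752
L = 309332 / 242752 × 100 = 127.4272
Paasche component (current-period weights):
ΣP(Period 1)Q(Period 1) = 34528×9 + 7455×4 + 274×15 = 310752 + 29820 + 4110 = 344682
ΣP(Period 0)Q(Period 1) = 25682×9 + 8430×4 + 298×15 = 231138 + 33720 + 4470 = 269328
P = 344682 / 269328 × 100 = 127.9785
Fisher = √(L × P) = √(127.4272 × 127.9785) = 127.7025

127.70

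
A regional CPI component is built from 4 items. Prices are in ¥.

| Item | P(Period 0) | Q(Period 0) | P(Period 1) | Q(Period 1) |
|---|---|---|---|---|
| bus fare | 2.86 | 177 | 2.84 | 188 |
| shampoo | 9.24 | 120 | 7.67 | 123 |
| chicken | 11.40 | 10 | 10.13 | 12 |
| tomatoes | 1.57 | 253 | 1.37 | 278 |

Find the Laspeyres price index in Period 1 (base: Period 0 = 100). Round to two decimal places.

Laspeyres price index uses base-period quantities as weights.
ΣP(Period 1)·Q(Period 0) = 2.84×177 + 7.67×120 + 10.13×10 + 1.37×253 = 502.68 + 920.4 + 101.3 + 346.61 = 1870.99
ΣP(Period 0)·Q(Period 0) = 2.86×177 + 9.24×120 + 11.40×10 + 1.57×253 = 506.22 + 1108.8 + 114 + 397.21 = 2126.23
Index = 1870.99 / 2126.23 × 100 = 87.9957

88.00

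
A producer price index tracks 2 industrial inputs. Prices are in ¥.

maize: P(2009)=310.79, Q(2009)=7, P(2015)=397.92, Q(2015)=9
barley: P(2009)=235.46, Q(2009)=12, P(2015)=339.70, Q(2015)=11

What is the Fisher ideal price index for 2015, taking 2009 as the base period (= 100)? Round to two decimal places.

136.52

Laspeyres component (base-period weights):
ΣP(2015)Q(2009) = 397.92×7 + 339.70×12 = 2785.44 + 4076.4 = 6861.84
ΣP(2009)Q(2009) = 310.79×7 + 235.46×12 = 2175.53 + 2825.52 = 5001.05
L = 6861.84 / 5001.05 × 100 = 137.2080
Paasche component (current-period weights):
ΣP(2015)Q(2015) = 397.92×9 + 339.70×11 = 3581.28 + 3736.7 = 7317.98
ΣP(2009)Q(2015) = 310.79×9 + 235.46×11 = 2797.11 + 2590.06 = 5387.17
P = 7317.98 / 5387.17 × 100 = 135.8409
Fisher = √(L × P) = √(137.2080 × 135.8409) = 136.5227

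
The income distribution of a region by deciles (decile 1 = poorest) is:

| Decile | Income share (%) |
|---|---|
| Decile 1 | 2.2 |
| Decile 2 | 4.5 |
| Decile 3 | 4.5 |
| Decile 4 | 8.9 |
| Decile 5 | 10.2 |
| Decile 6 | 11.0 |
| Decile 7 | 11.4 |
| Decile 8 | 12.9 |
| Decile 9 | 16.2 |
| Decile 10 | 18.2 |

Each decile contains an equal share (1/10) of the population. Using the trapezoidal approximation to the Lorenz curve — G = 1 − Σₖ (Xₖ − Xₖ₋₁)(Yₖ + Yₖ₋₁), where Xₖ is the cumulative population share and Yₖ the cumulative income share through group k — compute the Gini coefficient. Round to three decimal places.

0.276

Cumulative income shares Yₖ: 0.0220, 0.0670, 0.1120, 0.2010, 0.3030, 0.4130, 0.5270, 0.6560, 0.8180, 1.0000
Σ (Xₖ−Xₖ₋₁)(Yₖ+Yₖ₋₁) = (1/10)(0.0220+0.0000) + (1/10)(0.0670+0.0220) + (1/10)(0.1120+0.0670) + (1/10)(0.2010+0.1120) + (1/10)(0.3030+0.2010) + (1/10)(0.4130+0.3030) + (1/10)(0.5270+0.4130) + (1/10)(0.6560+0.5270) + (1/10)(0.8180+0.6560) + (1/10)(1.0000+0.8180)
  = 0.0022 + 0.0089 + 0.0179 + 0.0313 + 0.0504 + 0.0716 + 0.0940 + 0.1183 + 0.1474 + 0.1818 = 0.7238
G = 1 − 0.7238 = 0.2762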